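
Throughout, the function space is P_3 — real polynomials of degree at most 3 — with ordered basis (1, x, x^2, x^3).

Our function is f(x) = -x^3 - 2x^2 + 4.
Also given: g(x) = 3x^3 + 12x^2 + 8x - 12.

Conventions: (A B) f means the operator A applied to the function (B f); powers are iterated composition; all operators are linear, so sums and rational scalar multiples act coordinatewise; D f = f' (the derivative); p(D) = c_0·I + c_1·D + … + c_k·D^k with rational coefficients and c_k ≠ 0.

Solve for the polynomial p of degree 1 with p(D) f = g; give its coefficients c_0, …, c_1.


c_0 = -3, c_1 = -2

D^0 f = -x^3 - 2x^2 + 4
D^1 f = -3x^2 - 4x
matching coefficients of g against c_0 f + c_1 Df + … from the top degree down determines the c_i
solution: c_0 = -3, c_1 = -2


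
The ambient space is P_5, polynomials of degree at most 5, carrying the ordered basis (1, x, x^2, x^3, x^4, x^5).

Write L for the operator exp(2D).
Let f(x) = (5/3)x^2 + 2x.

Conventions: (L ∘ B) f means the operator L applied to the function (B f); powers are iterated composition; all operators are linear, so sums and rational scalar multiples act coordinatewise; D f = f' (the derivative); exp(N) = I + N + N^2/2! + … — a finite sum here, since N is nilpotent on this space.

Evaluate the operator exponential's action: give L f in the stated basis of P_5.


order-1 term: (20/3)x + 4
order-2 term: 20/3
the series for exp(2D) f terminates at order 2
exp(2D) f = (5/3)x^2 + (26/3)x + 32/3

the image equals g(x) = (5/3)x^2 + (26/3)x + 32/3


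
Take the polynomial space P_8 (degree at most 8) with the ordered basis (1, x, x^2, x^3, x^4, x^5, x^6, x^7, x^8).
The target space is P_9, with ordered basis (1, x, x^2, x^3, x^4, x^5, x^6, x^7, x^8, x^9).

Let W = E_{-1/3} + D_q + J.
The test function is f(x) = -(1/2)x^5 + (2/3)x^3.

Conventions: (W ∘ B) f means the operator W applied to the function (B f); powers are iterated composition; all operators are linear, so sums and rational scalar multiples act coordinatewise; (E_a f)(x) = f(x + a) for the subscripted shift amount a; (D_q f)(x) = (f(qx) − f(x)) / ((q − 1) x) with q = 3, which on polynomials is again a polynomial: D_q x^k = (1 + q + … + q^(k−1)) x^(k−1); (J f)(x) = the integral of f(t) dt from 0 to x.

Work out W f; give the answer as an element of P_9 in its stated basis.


E_{-1/3} f = -(1/2)x^5 + (5/6)x^4 + (1/9)x^3 - (13/27)x^2 + (31/162)x - 11/486
D_q f = -(121/2)x^4 + (26/3)x^2
J f = -(1/12)x^6 + (1/6)x^4
(E_{-1/3} + D_q + J) f = -(1/12)x^6 - (1/2)x^5 - (119/2)x^4 + (1/9)x^3 + (221/27)x^2 + (31/162)x - 11/486

the result is g(x) = -(1/12)x^6 - (1/2)x^5 - (119/2)x^4 + (1/9)x^3 + (221/27)x^2 + (31/162)x - 11/486


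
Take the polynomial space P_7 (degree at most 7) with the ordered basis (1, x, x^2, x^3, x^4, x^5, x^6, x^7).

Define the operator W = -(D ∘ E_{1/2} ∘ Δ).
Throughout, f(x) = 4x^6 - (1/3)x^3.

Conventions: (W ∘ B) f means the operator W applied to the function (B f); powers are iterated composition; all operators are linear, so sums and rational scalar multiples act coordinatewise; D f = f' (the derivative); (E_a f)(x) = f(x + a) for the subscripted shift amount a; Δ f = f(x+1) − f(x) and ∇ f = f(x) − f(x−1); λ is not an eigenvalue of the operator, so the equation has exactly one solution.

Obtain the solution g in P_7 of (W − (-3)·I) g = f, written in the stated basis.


write g with unknown coordinates in the stated basis and equate coefficients in (W − (-3)·I) g = f
solving from the highest basis element down gives g = (4/3)x^6 + (40/3)x^4 + (479/9)x^3 + 140x^2 + (2518/9)x + 4999/18
check: W g = -40x^4 - 160x^3 - 420x^2 - (2518/3)x - 4999/6
so W g − (-3)·g = 4x^6 - (1/3)x^3 = f ✓

g(x) = (4/3)x^6 + (40/3)x^4 + (479/9)x^3 + 140x^2 + (2518/9)x + 4999/18


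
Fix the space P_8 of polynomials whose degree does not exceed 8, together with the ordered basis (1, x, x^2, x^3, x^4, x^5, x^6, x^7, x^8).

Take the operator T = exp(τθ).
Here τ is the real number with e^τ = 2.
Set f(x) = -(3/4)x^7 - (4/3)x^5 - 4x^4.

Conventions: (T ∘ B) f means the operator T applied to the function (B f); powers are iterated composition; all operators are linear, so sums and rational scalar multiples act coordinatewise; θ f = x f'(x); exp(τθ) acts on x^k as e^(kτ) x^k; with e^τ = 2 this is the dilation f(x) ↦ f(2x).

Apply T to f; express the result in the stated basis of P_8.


the image equals g(x) = -96x^7 - (128/3)x^5 - 64x^4

exp(τθ) x^k = e^(kτ) x^k; with e^τ = 2 this sends x^k to 2^k x^k
x^4 ↦ 16 x^4
x^5 ↦ 32 x^5
x^7 ↦ 128 x^7
applying this coordinatewise to f: exp(τθ) f = -96x^7 - (128/3)x^5 - 64x^4


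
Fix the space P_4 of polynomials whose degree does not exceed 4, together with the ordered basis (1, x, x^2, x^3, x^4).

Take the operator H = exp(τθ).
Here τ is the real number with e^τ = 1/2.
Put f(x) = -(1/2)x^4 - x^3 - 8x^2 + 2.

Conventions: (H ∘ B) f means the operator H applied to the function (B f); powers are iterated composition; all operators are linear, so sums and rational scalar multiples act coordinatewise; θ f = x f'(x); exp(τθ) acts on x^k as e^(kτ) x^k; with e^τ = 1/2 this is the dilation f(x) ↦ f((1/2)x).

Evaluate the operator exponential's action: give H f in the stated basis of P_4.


exp(τθ) x^k = e^(kτ) x^k; with e^τ = 1/2 this sends x^k to (1/2)^k x^k
x^2 ↦ 1/4 x^2
x^3 ↦ 1/8 x^3
x^4 ↦ 1/16 x^4
applying this coordinatewise to f: exp(τθ) f = -(1/32)x^4 - (1/8)x^3 - 2x^2 + 2

the image equals g(x) = -(1/32)x^4 - (1/8)x^3 - 2x^2 + 2


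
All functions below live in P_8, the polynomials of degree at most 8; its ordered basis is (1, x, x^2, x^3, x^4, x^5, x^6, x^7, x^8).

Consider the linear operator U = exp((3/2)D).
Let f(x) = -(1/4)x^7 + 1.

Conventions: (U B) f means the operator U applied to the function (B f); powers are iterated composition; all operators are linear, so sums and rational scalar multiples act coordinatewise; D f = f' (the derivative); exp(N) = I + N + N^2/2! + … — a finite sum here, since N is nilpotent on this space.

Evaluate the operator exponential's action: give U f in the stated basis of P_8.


order-1 term: -(21/8)x^6
order-2 term: -(189/16)x^5
order-3 term: -(945/32)x^4
order-4 term: -(2835/64)x^3
order-5 term: -(5103/128)x^2
order-6 term: -(5103/256)x
order-7 term: -2187/512
the series for exp((3/2)D) f terminates at order 7
exp((3/2)D) f = -(1/4)x^7 - (21/8)x^6 - (189/16)x^5 - (945/32)x^4 - (2835/64)x^3 - (5103/128)x^2 - (5103/256)x - 1675/512

g(x) = -(1/4)x^7 - (21/8)x^6 - (189/16)x^5 - (945/32)x^4 - (2835/64)x^3 - (5103/128)x^2 - (5103/256)x - 1675/512


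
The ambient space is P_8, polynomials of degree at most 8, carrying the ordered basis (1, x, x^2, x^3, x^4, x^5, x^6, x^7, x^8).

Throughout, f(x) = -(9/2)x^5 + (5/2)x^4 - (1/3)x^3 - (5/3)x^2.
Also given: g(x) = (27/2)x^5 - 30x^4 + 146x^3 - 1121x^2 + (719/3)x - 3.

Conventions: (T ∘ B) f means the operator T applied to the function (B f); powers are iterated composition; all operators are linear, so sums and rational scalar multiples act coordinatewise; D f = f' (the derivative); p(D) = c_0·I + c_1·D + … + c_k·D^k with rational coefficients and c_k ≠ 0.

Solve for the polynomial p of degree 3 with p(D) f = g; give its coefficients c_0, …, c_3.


c_0 = -3, c_1 = 1, c_2 = -3/2, c_3 = 4

D^0 f = -(9/2)x^5 + (5/2)x^4 - (1/3)x^3 - (5/3)x^2
D^1 f = -(45/2)x^4 + 10x^3 - x^2 - (10/3)x
D^2 f = -90x^3 + 30x^2 - 2x - 10/3
D^3 f = -270x^2 + 60x - 2
matching coefficients of g against c_0 f + c_1 Df + … from the top degree down determines the c_i
solution: c_0 = -3, c_1 = 1, c_2 = -3/2, c_3 = 4


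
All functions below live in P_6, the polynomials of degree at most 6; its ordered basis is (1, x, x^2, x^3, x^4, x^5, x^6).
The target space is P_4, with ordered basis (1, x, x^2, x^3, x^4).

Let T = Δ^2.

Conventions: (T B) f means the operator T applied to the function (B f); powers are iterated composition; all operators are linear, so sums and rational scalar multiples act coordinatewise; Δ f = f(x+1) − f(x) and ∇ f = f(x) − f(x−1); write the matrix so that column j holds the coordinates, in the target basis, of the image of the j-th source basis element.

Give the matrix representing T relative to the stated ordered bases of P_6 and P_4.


the matrix is [[0, 0, 2, 6, 14, 30, 62]; [0, 0, 0, 6, 24, 70, 180]; [0, 0, 0, 0, 12, 60, 210]; [0, 0, 0, 0, 0, 20, 120]; [0, 0, 0, 0, 0, 0, 30]] (rows listed top to bottom)

image of 1: 0
image of x: 0
image of x^2: 2
image of x^3: 6x + 6
image of x^4: 12x^2 + 24x + 14
image of x^5: 20x^3 + 60x^2 + 70x + 30
image of x^6: 30x^4 + 120x^3 + 210x^2 + 180x + 62
each image's coordinates form column j of the matrix


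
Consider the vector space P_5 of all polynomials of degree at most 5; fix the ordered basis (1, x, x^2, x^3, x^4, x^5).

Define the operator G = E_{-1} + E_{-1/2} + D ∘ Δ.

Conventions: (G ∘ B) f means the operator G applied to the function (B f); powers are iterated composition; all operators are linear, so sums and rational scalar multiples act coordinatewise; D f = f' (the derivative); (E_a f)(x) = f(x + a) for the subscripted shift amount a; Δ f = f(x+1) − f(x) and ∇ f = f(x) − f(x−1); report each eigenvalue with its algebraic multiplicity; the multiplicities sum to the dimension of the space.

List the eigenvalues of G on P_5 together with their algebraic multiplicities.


λ = 2 (multiplicity 6)

image of 1: 2
image of x: 2x - 3/2
image of x^2: 2x^2 - 3x + 13/4
image of x^3: 2x^3 - (9/2)x^2 + (39/4)x + 15/8
image of x^4: 2x^4 - 6x^3 + (39/2)x^2 + (15/2)x + 81/16
image of x^5: 2x^5 - (15/2)x^4 + (65/2)x^3 + (75/4)x^2 + (405/16)x + 127/32
the matrix is upper triangular; its diagonal is (2, 2, 2, 2, 2, 2)
for a triangular matrix the eigenvalues are the diagonal entries, with algebraic multiplicity their repetition count


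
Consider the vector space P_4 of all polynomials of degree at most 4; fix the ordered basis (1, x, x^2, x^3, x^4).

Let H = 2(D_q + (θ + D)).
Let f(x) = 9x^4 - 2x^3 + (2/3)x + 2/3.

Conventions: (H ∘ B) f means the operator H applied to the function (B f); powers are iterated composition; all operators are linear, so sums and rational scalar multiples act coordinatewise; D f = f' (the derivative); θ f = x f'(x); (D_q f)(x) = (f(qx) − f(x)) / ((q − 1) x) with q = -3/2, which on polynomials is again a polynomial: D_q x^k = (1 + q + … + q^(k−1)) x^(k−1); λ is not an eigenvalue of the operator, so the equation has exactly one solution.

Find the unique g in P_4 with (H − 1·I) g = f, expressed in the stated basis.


the result is g(x) = (9/7)x^4 - (227/140)x^3 + (4313/840)x^2 - (12379/840)x - 4173/70

write g with unknown coordinates in the stated basis and equate coefficients in (H − 1·I) g = f
solving from the highest basis element down gives g = (9/7)x^4 - (227/140)x^3 + (4313/840)x^2 - (12379/840)x - 4173/70
check: H g = (72/7)x^4 - (507/140)x^3 + (4313/840)x^2 - (11819/840)x - 12379/210
so H g − 1·g = 9x^4 - 2x^3 + (2/3)x + 2/3 = f ✓


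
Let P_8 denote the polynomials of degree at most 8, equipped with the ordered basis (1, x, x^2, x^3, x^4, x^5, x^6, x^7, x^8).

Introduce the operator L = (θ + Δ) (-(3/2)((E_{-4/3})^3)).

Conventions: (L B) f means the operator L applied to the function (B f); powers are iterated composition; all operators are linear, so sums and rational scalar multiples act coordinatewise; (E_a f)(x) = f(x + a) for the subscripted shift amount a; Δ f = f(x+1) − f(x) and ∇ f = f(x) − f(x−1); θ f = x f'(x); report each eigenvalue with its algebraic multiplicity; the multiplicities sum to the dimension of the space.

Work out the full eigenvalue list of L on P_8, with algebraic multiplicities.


λ = -12 (multiplicity 1), λ = -21/2 (multiplicity 1), λ = -9 (multiplicity 1), λ = -15/2 (multiplicity 1), λ = -6 (multiplicity 1), λ = -9/2 (multiplicity 1), λ = -3 (multiplicity 1), λ = -3/2 (multiplicity 1), λ = 0 (multiplicity 1)

image of 1: 0
image of x: -(3/2)x - 3/2
image of x^2: -3x^2 + 9x + 21/2
image of x^3: -(9/2)x^3 + (63/2)x^2 - (81/2)x - 111/2
image of x^4: -6x^4 + 66x^3 - 225x^2 + 162x + 525/2
image of x^5: -(15/2)x^5 + (225/2)x^4 - 615x^3 + 1365x^2 - (1215/2)x - 2343/2
image of x^6: -9x^6 + 171x^5 - (2565/2)x^4 + 4650x^3 - (15165/2)x^2 + 2187x + 10101/2
image of x^7: -(21/2)x^7 + (483/2)x^6 - (4599/2)x^5 + (22995/2)x^4 - (62265/2)x^3 + (79821/2)x^2 - (15309/2)x - 42591/2
image of x^8: -12x^8 + 324x^7 - 3738x^6 + 23772x^5 - 89145x^4 + 192444x^3 - 202650x^2 + 26244x + 176925/2
the matrix is upper triangular; its diagonal is (0, -3/2, -3, -9/2, -6, -15/2, -9, -21/2, -12)
for a triangular matrix the eigenvalues are the diagonal entries, with algebraic multiplicity their repetition count


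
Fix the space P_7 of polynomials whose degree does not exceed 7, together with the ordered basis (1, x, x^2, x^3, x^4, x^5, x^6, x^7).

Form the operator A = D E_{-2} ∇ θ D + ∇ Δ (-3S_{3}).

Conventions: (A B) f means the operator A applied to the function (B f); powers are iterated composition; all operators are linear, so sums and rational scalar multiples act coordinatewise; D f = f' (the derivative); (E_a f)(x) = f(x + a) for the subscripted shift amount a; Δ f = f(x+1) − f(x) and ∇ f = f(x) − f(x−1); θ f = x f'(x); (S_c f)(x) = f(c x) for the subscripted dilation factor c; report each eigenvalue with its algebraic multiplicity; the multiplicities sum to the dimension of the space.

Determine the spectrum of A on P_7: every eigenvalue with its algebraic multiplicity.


image of 1: 0
image of x: 0
image of x^2: -54
image of x^3: -486x + 12
image of x^4: -2916x^2 + 72x - 666
image of x^5: -14580x^3 + 240x^2 - 8490x + 1520
image of x^6: -65610x^4 + 600x^3 - 70110x^2 + 11400x - 14124
image of x^7: -275562x^5 + 1260x^4 - 471870x^3 + 47880x^2 - 173754x + 53172
the matrix is upper triangular; its diagonal is (0, 0, 0, 0, 0, 0, 0, 0)
for a triangular matrix the eigenvalues are the diagonal entries, with algebraic multiplicity their repetition count

λ = 0 (multiplicity 8)


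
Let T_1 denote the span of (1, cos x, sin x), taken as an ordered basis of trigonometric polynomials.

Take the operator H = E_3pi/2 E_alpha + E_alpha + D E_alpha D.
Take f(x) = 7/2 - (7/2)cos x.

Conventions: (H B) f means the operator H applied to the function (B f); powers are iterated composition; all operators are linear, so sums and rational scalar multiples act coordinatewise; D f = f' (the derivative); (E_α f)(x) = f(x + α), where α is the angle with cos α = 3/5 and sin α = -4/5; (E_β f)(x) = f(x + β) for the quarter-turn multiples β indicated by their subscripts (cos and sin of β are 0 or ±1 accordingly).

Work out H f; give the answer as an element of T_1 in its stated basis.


E_alpha f = 7/2 - (21/10)cos x - (14/5)sin x
E_3pi/2 E_alpha f = 7/2 + (14/5)cos x - (21/10)sin x
E_alpha f = 7/2 - (21/10)cos x - (14/5)sin x
D f = (7/2)sin x
E_alpha D f = -(14/5)cos x + (21/10)sin x
D E_alpha D f = (21/10)cos x + (14/5)sin x
(E_3pi/2 E_alpha + E_alpha + D E_alpha D) f = 7 + (14/5)cos x - (21/10)sin x

the image equals g(x) = 7 + (14/5)cos x - (21/10)sin x


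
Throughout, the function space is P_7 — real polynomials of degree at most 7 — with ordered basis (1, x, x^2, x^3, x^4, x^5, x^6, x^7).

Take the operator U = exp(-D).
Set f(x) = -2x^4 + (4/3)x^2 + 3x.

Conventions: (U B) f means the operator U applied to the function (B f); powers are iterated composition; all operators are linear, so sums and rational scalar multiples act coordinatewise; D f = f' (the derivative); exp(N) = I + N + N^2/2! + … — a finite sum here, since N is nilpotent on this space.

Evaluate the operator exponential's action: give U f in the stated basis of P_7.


order-1 term: 8x^3 - (8/3)x - 3
order-2 term: -12x^2 + 4/3
order-3 term: 8x
order-4 term: -2
the series for exp(-D) f terminates at order 4
exp(-D) f = -2x^4 + 8x^3 - (32/3)x^2 + (25/3)x - 11/3

the image equals g(x) = -2x^4 + 8x^3 - (32/3)x^2 + (25/3)x - 11/3


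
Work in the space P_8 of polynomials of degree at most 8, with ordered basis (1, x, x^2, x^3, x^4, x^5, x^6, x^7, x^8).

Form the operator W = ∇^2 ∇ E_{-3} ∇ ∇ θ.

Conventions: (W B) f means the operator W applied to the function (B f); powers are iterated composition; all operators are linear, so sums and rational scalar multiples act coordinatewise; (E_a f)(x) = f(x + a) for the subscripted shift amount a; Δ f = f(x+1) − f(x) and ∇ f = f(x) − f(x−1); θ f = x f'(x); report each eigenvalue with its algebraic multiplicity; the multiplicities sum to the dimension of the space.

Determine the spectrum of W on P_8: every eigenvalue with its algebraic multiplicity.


λ = 0 (multiplicity 9)

image of 1: 0
image of x: 0
image of x^2: 0
image of x^3: 0
image of x^4: 0
image of x^5: 600
image of x^6: 4320x - 23760
image of x^7: 17640x^2 - 194040x + 540960
image of x^8: 53760x^3 - 887040x^2 + 4945920x - 9313920
the matrix is upper triangular; its diagonal is (0, 0, 0, 0, 0, 0, 0, 0, 0)
for a triangular matrix the eigenvalues are the diagonal entries, with algebraic multiplicity their repetition count


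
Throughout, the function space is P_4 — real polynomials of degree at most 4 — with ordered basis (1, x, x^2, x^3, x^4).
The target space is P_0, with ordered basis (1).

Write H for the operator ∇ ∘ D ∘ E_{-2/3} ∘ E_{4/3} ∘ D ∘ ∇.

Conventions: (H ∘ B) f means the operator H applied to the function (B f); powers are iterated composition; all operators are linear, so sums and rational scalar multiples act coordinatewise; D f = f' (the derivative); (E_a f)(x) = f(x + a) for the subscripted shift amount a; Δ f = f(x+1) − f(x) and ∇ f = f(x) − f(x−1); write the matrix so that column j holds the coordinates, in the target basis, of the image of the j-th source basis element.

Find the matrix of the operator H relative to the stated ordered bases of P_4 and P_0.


the matrix is [[0, 0, 0, 0, 24]] (rows listed top to bottom)

image of 1: 0
image of x: 0
image of x^2: 0
image of x^3: 0
image of x^4: 24
each image's coordinates form column j of the matrix


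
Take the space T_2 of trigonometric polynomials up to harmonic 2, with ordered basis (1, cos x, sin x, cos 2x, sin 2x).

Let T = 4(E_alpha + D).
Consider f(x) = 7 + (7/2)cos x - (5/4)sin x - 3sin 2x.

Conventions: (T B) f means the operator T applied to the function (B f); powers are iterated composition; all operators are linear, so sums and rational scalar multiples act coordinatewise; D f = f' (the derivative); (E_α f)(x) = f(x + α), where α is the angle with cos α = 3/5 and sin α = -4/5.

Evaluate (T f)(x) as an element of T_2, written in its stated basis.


the result is g(x) = 28 + (37/5)cos x - (29/5)sin x - (312/25)cos 2x + (84/25)sin 2x

E_alpha f = 7 + (31/10)cos x + (41/20)sin x + (72/25)cos 2x + (21/25)sin 2x
D f = -(5/4)cos x - (7/2)sin x - 6cos 2x
(E_alpha + D) f = 7 + (37/20)cos x - (29/20)sin x - (78/25)cos 2x + (21/25)sin 2x
(4(E_alpha + D)) f = 28 + (37/5)cos x - (29/5)sin x - (312/25)cos 2x + (84/25)sin 2x


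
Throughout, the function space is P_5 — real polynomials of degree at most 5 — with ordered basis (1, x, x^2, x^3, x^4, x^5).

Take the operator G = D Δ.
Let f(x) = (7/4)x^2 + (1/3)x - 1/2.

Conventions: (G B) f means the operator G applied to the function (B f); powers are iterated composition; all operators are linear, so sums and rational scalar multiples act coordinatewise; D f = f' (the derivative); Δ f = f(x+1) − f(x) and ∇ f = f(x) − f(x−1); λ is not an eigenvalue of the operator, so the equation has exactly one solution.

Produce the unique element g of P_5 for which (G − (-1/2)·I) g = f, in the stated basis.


the image equals g(x) = (7/2)x^2 + (2/3)x - 15

write g with unknown coordinates in the stated basis and equate coefficients in (G − (-1/2)·I) g = f
solving from the highest basis element down gives g = (7/2)x^2 + (2/3)x - 15
check: G g = 7
so G g − (-1/2)·g = (7/4)x^2 + (1/3)x - 1/2 = f ✓


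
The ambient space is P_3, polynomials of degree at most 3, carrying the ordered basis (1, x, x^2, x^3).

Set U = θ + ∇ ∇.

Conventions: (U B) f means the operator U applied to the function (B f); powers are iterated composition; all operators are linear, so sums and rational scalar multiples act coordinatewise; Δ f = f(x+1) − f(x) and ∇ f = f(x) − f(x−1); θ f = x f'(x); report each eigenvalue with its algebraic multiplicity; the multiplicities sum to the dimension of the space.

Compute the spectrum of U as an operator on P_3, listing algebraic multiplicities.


image of 1: 0
image of x: x
image of x^2: 2x^2 + 2
image of x^3: 3x^3 + 6x - 6
the matrix is upper triangular; its diagonal is (0, 1, 2, 3)
for a triangular matrix the eigenvalues are the diagonal entries, with algebraic multiplicity their repetition count

λ = 0 (multiplicity 1), λ = 1 (multiplicity 1), λ = 2 (multiplicity 1), λ = 3 (multiplicity 1)


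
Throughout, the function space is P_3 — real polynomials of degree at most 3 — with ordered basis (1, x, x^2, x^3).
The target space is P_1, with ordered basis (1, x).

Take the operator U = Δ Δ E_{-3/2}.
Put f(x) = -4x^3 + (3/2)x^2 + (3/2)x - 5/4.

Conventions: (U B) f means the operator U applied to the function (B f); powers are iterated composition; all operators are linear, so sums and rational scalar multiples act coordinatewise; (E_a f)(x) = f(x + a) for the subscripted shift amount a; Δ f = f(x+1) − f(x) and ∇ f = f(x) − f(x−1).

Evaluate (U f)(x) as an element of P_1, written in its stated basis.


g(x) = -24x + 15

E_{-3/2} f = -4x^3 + (39/2)x^2 - 30x + 107/8
Δ E_{-3/2} f = -12x^2 + 27x - 29/2
Δ Δ E_{-3/2} f = -24x + 15


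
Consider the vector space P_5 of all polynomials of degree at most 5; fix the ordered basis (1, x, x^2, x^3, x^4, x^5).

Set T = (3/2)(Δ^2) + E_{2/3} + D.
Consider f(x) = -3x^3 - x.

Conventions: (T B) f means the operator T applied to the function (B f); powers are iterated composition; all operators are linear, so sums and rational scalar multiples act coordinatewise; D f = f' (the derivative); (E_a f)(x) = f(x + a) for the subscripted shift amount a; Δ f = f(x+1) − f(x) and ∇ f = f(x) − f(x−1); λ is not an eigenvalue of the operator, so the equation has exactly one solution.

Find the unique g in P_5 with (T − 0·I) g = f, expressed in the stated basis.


g(x) = -3x^3 + 15x^2 - 20x + 86/9

write g with unknown coordinates in the stated basis and equate coefficients in (T − 0·I) g = f
solving from the highest basis element down gives g = -3x^3 + 15x^2 - 20x + 86/9
check: T g = -3x^3 - x
so T g − 0·g = -3x^3 - x = f ✓


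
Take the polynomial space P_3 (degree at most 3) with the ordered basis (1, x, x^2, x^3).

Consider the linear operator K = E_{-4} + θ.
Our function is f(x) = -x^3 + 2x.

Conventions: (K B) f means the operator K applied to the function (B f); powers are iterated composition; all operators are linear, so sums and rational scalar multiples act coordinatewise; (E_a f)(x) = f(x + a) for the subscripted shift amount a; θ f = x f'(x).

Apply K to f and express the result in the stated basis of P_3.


the result is g(x) = -4x^3 + 12x^2 - 44x + 56

E_{-4} f = -x^3 + 12x^2 - 46x + 56
θ f = -3x^3 + 2x
(E_{-4} + θ) f = -4x^3 + 12x^2 - 44x + 56


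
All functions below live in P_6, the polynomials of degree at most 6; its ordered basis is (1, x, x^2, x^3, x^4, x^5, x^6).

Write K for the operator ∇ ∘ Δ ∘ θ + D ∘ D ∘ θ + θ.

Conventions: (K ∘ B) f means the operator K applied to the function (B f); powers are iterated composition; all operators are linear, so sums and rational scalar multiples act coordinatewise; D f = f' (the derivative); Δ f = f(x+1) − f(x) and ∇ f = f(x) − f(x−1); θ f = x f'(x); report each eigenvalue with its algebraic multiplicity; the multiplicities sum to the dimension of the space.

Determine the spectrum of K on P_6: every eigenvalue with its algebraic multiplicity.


image of 1: 0
image of x: x
image of x^2: 2x^2 + 8
image of x^3: 3x^3 + 36x
image of x^4: 4x^4 + 96x^2 + 8
image of x^5: 5x^5 + 200x^3 + 50x
image of x^6: 6x^6 + 360x^4 + 180x^2 + 12
the matrix is upper triangular; its diagonal is (0, 1, 2, 3, 4, 5, 6)
for a triangular matrix the eigenvalues are the diagonal entries, with algebraic multiplicity their repetition count

λ = 0 (multiplicity 1), λ = 1 (multiplicity 1), λ = 2 (multiplicity 1), λ = 3 (multiplicity 1), λ = 4 (multiplicity 1), λ = 5 (multiplicity 1), λ = 6 (multiplicity 1)


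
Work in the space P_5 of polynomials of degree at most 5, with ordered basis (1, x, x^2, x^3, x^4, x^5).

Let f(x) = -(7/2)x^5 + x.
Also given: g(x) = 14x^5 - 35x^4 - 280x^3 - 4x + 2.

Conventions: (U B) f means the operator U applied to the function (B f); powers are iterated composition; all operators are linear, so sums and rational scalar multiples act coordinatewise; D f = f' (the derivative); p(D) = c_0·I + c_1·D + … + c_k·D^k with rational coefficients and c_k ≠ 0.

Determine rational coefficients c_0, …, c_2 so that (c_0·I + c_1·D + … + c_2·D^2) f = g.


c_0 = -4, c_1 = 2, c_2 = 4

D^0 f = -(7/2)x^5 + x
D^1 f = -(35/2)x^4 + 1
D^2 f = -70x^3
matching coefficients of g against c_0 f + c_1 Df + … from the top degree down determines the c_i
solution: c_0 = -4, c_1 = 2, c_2 = 4


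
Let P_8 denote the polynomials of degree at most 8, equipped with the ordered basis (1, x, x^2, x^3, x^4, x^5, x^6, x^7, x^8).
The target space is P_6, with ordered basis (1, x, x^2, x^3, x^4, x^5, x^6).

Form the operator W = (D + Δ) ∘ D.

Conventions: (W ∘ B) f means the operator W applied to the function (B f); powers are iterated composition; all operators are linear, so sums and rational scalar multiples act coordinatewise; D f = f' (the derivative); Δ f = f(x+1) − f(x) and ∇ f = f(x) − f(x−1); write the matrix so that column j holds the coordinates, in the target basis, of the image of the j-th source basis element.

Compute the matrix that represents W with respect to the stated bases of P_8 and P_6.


image of 1: 0
image of x: 0
image of x^2: 4
image of x^3: 12x + 3
image of x^4: 24x^2 + 12x + 4
image of x^5: 40x^3 + 30x^2 + 20x + 5
image of x^6: 60x^4 + 60x^3 + 60x^2 + 30x + 6
image of x^7: 84x^5 + 105x^4 + 140x^3 + 105x^2 + 42x + 7
image of x^8: 112x^6 + 168x^5 + 280x^4 + 280x^3 + 168x^2 + 56x + 8
each image's coordinates form column j of the matrix

the matrix is [[0, 0, 4, 3, 4, 5, 6, 7, 8]; [0, 0, 0, 12, 12, 20, 30, 42, 56]; [0, 0, 0, 0, 24, 30, 60, 105, 168]; [0, 0, 0, 0, 0, 40, 60, 140, 280]; [0, 0, 0, 0, 0, 0, 60, 105, 280]; [0, 0, 0, 0, 0, 0, 0, 84, 168]; [0, 0, 0, 0, 0, 0, 0, 0, 112]] (rows listed top to bottom)


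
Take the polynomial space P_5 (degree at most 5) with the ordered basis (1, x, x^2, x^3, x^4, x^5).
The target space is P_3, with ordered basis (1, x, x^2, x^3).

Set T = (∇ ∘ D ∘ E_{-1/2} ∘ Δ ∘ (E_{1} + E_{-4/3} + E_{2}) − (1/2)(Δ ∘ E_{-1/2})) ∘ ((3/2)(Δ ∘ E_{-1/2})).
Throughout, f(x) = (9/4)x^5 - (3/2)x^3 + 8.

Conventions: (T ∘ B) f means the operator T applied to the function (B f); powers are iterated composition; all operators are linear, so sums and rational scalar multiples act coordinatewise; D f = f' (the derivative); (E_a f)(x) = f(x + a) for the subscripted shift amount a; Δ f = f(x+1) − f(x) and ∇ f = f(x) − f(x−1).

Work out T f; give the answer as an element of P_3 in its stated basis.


g(x) = -(135/4)x^3 + (9639/8)x + 135/2

E_{-1/2} f = (9/4)x^5 - (45/8)x^4 + (33/8)x^3 - (9/16)x^2 - (27/64)x + 1039/128
Δ E_{-1/2} f = (45/4)x^4 + (9/8)x^2 - 15/64
((3/2)(Δ ∘ E_{-1/2})) f = (135/8)x^4 + (27/16)x^2 - 45/128
E_{1} ((3/2)(Δ ∘ E_{-1/2})) f = (135/8)x^4 + (135/2)x^3 + (1647/16)x^2 + (567/8)x + 2331/128
E_{-4/3} ((3/2)(Δ ∘ E_{-1/2})) f = (135/8)x^4 - 90x^3 + (2907/16)x^2 - (329/2)x + 21497/384
E_{2} ((3/2)(Δ ∘ E_{-1/2})) f = (135/8)x^4 + 135x^3 + (6507/16)x^2 + (2187/4)x + 35379/128
(E_{1} + E_{-4/3} + E_{2}) ((3/2)(Δ ∘ E_{-1/2})) f = (405/8)x^4 + (225/2)x^3 + (11061/16)x^2 + (3625/8)x + 134627/384
Δ (E_{1} + E_{-4/3} + E_{2}) ((3/2)(Δ ∘ E_{-1/2})) f = (405/2)x^3 + (2565/4)x^2 + (15381/8)x + 20921/16
E_{-1/2} Δ (E_{1} + E_{-4/3} + E_{2}) ((3/2)(Δ ∘ E_{-1/2})) f = (405/2)x^3 + (675/2)x^2 + (5733/4)x + 1925/4
D (E_{-1/2} ∘ Δ) (E_{1} + E_{-4/3} + E_{2}) ((3/2)(Δ ∘ E_{-1/2})) f = (1215/2)x^2 + 675x + 5733/4
∇ D (E_{-1/2} ∘ Δ) (E_{1} + E_{-4/3} + E_{2}) ((3/2)(Δ ∘ E_{-1/2})) f = 1215x + 135/2
E_{-1/2} ((3/2)(Δ ∘ E_{-1/2})) f = (135/8)x^4 - (135/4)x^3 + 27x^2 - (81/8)x + 9/8
Δ E_{-1/2} ((3/2)(Δ ∘ E_{-1/2})) f = (135/2)x^3 + (81/4)x
(-(1/2)(Δ ∘ E_{-1/2})) ((3/2)(Δ ∘ E_{-1/2})) f = -(135/4)x^3 - (81/8)x
(∇ ∘ D ∘ E_{-1/2} ∘ Δ ∘ (E_{1} + E_{-4/3} + E_{2}) − (1/2)(Δ ∘ E_{-1/2})) ((3/2)(Δ ∘ E_{-1/2})) f = -(135/4)x^3 + (9639/8)x + 135/2


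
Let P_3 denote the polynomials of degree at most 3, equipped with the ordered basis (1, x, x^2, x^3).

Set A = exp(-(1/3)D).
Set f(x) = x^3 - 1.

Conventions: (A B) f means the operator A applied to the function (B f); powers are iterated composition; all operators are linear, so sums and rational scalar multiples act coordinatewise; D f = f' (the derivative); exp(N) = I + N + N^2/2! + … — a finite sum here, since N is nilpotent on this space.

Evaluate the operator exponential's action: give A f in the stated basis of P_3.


the image equals g(x) = x^3 - x^2 + (1/3)x - 28/27

order-1 term: -x^2
order-2 term: (1/3)x
order-3 term: -1/27
the series for exp(-(1/3)D) f terminates at order 3
exp(-(1/3)D) f = x^3 - x^2 + (1/3)x - 28/27


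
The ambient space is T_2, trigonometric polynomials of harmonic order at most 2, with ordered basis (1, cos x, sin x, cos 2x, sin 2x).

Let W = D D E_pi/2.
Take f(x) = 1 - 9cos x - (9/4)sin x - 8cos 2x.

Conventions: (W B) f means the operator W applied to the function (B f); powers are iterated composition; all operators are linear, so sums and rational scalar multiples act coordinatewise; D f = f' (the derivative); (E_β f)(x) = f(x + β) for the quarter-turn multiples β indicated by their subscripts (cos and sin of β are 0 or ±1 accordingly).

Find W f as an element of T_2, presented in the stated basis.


E_pi/2 f = 1 - (9/4)cos x + 9sin x + 8cos 2x
D E_pi/2 f = 9cos x + (9/4)sin x - 16sin 2x
D (D E_pi/2) f = (9/4)cos x - 9sin x - 32cos 2x

g(x) = (9/4)cos x - 9sin x - 32cos 2x


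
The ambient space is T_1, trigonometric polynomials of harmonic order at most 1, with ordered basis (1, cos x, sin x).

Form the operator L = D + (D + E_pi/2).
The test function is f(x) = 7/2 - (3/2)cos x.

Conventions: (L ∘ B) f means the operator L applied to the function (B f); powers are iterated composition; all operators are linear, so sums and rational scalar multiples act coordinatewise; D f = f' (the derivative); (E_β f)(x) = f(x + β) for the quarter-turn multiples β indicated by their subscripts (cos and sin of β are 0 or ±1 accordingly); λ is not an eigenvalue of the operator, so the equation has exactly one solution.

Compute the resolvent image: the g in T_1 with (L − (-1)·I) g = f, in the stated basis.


write g with unknown coordinates in the stated basis and equate coefficients in (L − (-1)·I) g = f
solving from the highest basis element down gives g = 7/4 - (3/20)cos x - (9/20)sin x
check: L g = 7/4 - (27/20)cos x + (9/20)sin x
so L g − (-1)·g = 7/2 - (3/2)cos x = f ✓

the image equals g(x) = 7/4 - (3/20)cos x - (9/20)sin x


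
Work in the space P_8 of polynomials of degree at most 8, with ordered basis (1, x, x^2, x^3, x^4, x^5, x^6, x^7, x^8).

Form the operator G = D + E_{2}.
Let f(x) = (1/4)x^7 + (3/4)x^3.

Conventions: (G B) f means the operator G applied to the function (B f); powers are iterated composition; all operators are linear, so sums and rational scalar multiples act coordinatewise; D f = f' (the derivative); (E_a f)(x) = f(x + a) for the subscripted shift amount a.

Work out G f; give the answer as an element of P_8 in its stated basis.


D f = (7/4)x^6 + (9/4)x^2
E_{2} f = (1/4)x^7 + (7/2)x^6 + 21x^5 + 70x^4 + (563/4)x^3 + (345/2)x^2 + 121x + 38
(D + E_{2}) f = (1/4)x^7 + (21/4)x^6 + 21x^5 + 70x^4 + (563/4)x^3 + (699/4)x^2 + 121x + 38

the image equals g(x) = (1/4)x^7 + (21/4)x^6 + 21x^5 + 70x^4 + (563/4)x^3 + (699/4)x^2 + 121x + 38


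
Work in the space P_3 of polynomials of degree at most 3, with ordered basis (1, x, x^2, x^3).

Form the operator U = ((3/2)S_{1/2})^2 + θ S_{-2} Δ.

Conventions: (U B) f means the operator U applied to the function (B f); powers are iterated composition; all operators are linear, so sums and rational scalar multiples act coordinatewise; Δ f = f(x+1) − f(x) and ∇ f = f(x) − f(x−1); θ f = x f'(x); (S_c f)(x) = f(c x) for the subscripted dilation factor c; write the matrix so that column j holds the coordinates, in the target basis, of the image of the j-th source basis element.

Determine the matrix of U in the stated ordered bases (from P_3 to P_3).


the matrix is [[9/4, 0, 0, 0]; [0, 9/16, -4, -6]; [0, 0, 9/64, 24]; [0, 0, 0, 9/256]] (rows listed top to bottom)

image of 1: 9/4
image of x: (9/16)x
image of x^2: (9/64)x^2 - 4x
image of x^3: (9/256)x^3 + 24x^2 - 6x
each image's coordinates form column j of the matrix


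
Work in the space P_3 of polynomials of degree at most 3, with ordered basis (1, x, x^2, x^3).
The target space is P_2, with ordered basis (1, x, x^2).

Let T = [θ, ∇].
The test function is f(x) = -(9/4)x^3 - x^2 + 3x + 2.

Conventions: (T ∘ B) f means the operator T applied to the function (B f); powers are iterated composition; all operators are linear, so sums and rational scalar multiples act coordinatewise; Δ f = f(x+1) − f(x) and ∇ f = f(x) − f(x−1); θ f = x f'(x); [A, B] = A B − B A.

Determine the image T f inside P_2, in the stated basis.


∇ f = -(27/4)x^2 + (19/4)x + 7/4
θ ∇ f = -(27/2)x^2 + (19/4)x
θ f = -(27/4)x^3 - 2x^2 + 3x
∇ θ f = -(81/4)x^2 + (65/4)x - 7/4
[θ, ∇] f = (27/4)x^2 - (23/2)x + 7/4

the result is g(x) = (27/4)x^2 - (23/2)x + 7/4


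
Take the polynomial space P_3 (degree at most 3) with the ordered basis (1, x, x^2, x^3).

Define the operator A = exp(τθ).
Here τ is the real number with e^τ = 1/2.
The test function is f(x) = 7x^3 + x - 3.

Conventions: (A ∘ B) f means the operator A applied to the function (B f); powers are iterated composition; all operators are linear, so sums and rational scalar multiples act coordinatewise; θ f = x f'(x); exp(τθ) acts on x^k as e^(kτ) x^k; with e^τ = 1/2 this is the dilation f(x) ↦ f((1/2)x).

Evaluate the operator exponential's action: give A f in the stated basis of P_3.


g(x) = (7/8)x^3 + (1/2)x - 3

exp(τθ) x^k = e^(kτ) x^k; with e^τ = 1/2 this sends x^k to (1/2)^k x^k
x ↦ 1/2 x
x^3 ↦ 1/8 x^3
applying this coordinatewise to f: exp(τθ) f = (7/8)x^3 + (1/2)x - 3


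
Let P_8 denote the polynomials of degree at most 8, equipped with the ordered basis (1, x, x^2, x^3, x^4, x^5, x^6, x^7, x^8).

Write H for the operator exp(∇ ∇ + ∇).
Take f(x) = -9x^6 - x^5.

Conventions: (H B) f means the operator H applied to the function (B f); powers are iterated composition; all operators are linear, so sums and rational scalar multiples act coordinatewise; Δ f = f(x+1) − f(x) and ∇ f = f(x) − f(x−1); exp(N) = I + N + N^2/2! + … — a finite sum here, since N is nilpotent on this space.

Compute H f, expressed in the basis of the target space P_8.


order-1 term: -54x^5 - 140x^4 + 890x^3 - 1705x^2 + 1501x - 520
order-2 term: -135x^4 - 550x^3 + 2265x^2 - 725x - 2454
order-3 term: -180x^3 - 820x^2 + 1860x + 845
order-4 term: -135x^2 - 545x + 485
order-5 term: -54x - 136
order-6 term: -9
the series for exp(∇ ∇ + ∇) f terminates at order 6
exp(∇ ∇ + ∇) f = -9x^6 - 55x^5 - 275x^4 + 160x^3 - 395x^2 + 2037x - 1789

g(x) = -9x^6 - 55x^5 - 275x^4 + 160x^3 - 395x^2 + 2037x - 1789


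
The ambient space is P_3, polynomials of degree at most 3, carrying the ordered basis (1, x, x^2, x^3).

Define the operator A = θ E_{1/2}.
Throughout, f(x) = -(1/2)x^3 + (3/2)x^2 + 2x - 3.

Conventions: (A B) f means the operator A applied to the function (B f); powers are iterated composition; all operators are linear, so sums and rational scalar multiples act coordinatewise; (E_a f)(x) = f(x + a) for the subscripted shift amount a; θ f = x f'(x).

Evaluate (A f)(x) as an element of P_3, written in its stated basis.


g(x) = -(3/2)x^3 + (3/2)x^2 + (25/8)x

E_{1/2} f = -(1/2)x^3 + (3/4)x^2 + (25/8)x - 27/16
θ E_{1/2} f = -(3/2)x^3 + (3/2)x^2 + (25/8)x


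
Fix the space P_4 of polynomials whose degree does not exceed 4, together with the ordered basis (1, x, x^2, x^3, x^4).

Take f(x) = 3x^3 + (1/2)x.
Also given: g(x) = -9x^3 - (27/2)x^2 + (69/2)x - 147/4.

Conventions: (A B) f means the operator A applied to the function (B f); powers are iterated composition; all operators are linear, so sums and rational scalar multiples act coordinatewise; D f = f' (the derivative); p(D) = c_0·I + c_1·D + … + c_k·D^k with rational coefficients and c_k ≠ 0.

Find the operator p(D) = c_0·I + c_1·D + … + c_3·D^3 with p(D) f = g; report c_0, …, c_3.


c_0 = -3, c_1 = -3/2, c_2 = 2, c_3 = -2

D^0 f = 3x^3 + (1/2)x
D^1 f = 9x^2 + 1/2
D^2 f = 18x
D^3 f = 18
matching coefficients of g against c_0 f + c_1 Df + … from the top degree down determines the c_i
solution: c_0 = -3, c_1 = -3/2, c_2 = 2, c_3 = -2


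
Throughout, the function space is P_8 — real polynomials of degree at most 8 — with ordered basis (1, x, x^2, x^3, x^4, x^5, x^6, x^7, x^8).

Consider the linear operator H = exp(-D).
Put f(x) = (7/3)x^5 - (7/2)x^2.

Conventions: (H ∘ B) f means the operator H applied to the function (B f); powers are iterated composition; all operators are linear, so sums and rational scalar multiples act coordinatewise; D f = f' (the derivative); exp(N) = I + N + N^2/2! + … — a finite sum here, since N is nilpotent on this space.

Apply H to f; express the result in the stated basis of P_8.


order-1 term: -(35/3)x^4 + 7x
order-2 term: (70/3)x^3 - 7/2
order-3 term: -(70/3)x^2
order-4 term: (35/3)x
order-5 term: -7/3
the series for exp(-D) f terminates at order 5
exp(-D) f = (7/3)x^5 - (35/3)x^4 + (70/3)x^3 - (161/6)x^2 + (56/3)x - 35/6

g(x) = (7/3)x^5 - (35/3)x^4 + (70/3)x^3 - (161/6)x^2 + (56/3)x - 35/6


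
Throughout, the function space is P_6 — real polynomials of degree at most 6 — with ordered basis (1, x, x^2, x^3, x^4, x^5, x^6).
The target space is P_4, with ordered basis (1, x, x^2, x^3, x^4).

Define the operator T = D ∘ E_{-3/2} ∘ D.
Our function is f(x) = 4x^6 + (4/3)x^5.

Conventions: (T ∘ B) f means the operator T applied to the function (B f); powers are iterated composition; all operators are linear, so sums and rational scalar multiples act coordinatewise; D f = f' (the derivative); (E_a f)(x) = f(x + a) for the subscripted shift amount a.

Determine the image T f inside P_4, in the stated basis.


the image equals g(x) = 120x^4 - (2080/3)x^3 + 1500x^2 - 1440x + 1035/2

D f = 24x^5 + (20/3)x^4
E_{-3/2} D f = 24x^5 - (520/3)x^4 + 500x^3 - 720x^2 + (1035/2)x - 297/2
D E_{-3/2} D f = 120x^4 - (2080/3)x^3 + 1500x^2 - 1440x + 1035/2


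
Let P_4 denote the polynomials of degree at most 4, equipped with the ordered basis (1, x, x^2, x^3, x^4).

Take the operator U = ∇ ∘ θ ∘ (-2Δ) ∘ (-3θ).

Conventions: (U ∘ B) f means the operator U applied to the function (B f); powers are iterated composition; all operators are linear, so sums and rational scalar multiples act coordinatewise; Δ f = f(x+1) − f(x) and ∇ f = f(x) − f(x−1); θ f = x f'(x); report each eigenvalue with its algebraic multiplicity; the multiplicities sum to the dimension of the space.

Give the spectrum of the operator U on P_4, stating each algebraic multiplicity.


λ = 0 (multiplicity 5)

image of 1: 0
image of x: 0
image of x^2: 24
image of x^3: 216x - 54
image of x^4: 864x^2 - 288x + 96
the matrix is upper triangular; its diagonal is (0, 0, 0, 0, 0)
for a triangular matrix the eigenvalues are the diagonal entries, with algebraic multiplicity their repetition count


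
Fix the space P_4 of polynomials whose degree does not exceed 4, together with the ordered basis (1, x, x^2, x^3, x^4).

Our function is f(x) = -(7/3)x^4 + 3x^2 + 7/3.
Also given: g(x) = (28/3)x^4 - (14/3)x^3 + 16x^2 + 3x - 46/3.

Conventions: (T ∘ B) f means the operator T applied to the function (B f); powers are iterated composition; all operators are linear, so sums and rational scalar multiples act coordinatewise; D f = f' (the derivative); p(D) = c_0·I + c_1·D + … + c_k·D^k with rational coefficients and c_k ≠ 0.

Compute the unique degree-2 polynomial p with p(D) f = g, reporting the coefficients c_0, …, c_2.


D^0 f = -(7/3)x^4 + 3x^2 + 7/3
D^1 f = -(28/3)x^3 + 6x
D^2 f = -28x^2 + 6
matching coefficients of g against c_0 f + c_1 Df + … from the top degree down determines the c_i
solution: c_0 = -4, c_1 = 1/2, c_2 = -1

c_0 = -4, c_1 = 1/2, c_2 = -1
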